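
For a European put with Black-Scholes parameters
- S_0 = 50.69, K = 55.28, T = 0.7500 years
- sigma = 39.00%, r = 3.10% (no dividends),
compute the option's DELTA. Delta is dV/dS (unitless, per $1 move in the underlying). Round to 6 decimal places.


Answer: Delta = -0.507553

Derivation:
d1 = -0.0189342079; d2 = -0.3566841154
phi(d1) = 0.3988707756; exp(-qT) = 1.0000000000; exp(-rT) = 0.9770181987
N(-d1) = 0.5075532048
Delta = -exp(-qT) * N(-d1) = -1.0000000000 * 0.5075532048 = -0.507553


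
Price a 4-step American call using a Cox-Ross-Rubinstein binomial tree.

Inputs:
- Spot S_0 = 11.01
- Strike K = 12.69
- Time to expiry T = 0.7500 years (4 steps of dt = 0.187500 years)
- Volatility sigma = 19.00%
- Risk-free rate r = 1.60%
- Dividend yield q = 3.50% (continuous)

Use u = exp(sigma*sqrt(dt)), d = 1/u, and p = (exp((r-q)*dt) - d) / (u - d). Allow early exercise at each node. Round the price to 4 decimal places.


Answer: Price = V(0,0) = 0.1780

Derivation:
dt = T/N = 0.187500
u = exp(sigma*sqrt(dt)) = 1.085752; d = 1/u = 0.921021
p = (exp((r-q)*dt) - d) / (u - d) = 0.457856
Discount per step: exp(-r*dt) = 0.997004
Stock lattice S(k, i) with i counting down-moves:
  k=0: S(0,0) = 11.0100
  k=1: S(1,0) = 11.9541; S(1,1) = 10.1404
  k=2: S(2,0) = 12.9792; S(2,1) = 11.0100; S(2,2) = 9.3396
  k=3: S(3,0) = 14.0922; S(3,1) = 11.9541; S(3,2) = 10.1404; S(3,3) = 8.6019
  k=4: S(4,0) = 15.3006; S(4,1) = 12.9792; S(4,2) = 11.0100; S(4,3) = 9.3396; S(4,4) = 7.9226
Terminal payoffs V(N, i) = max(S_T - K, 0):
  V(4,0) = 2.610624; V(4,1) = 0.289209; V(4,2) = 0.000000; V(4,3) = 0.000000; V(4,4) = 0.000000
Backward induction: V(k, i) = exp(-r*dt) * [p * V(k+1, i) + (1-p) * V(k+1, i+1)]; then take max(V_cont, immediate exercise) for American.
  V(3,0) = exp(-r*dt) * [p*2.610624 + (1-p)*0.289209] = 1.348032; exercise = 1.402196; V(3,0) = max -> 1.402196
  V(3,1) = exp(-r*dt) * [p*0.289209 + (1-p)*0.000000] = 0.132019; exercise = 0.000000; V(3,1) = max -> 0.132019
  V(3,2) = exp(-r*dt) * [p*0.000000 + (1-p)*0.000000] = 0.000000; exercise = 0.000000; V(3,2) = max -> 0.000000
  V(3,3) = exp(-r*dt) * [p*0.000000 + (1-p)*0.000000] = 0.000000; exercise = 0.000000; V(3,3) = max -> 0.000000
  V(2,0) = exp(-r*dt) * [p*1.402196 + (1-p)*0.132019] = 0.711440; exercise = 0.289209; V(2,0) = max -> 0.711440
  V(2,1) = exp(-r*dt) * [p*0.132019 + (1-p)*0.000000] = 0.060265; exercise = 0.000000; V(2,1) = max -> 0.060265
  V(2,2) = exp(-r*dt) * [p*0.000000 + (1-p)*0.000000] = 0.000000; exercise = 0.000000; V(2,2) = max -> 0.000000
  V(1,0) = exp(-r*dt) * [p*0.711440 + (1-p)*0.060265] = 0.357335; exercise = 0.000000; V(1,0) = max -> 0.357335
  V(1,1) = exp(-r*dt) * [p*0.060265 + (1-p)*0.000000] = 0.027510; exercise = 0.000000; V(1,1) = max -> 0.027510
  V(0,0) = exp(-r*dt) * [p*0.357335 + (1-p)*0.027510] = 0.177988; exercise = 0.000000; V(0,0) = max -> 0.177988


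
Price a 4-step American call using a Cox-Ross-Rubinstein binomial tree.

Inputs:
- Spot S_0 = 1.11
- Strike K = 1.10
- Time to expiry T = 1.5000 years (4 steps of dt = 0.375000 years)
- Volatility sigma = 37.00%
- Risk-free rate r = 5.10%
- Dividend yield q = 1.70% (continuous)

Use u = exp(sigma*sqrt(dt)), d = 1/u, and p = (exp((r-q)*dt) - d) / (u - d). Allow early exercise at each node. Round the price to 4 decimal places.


Answer: Price = V(0,0) = 0.2118

Derivation:
dt = T/N = 0.375000
u = exp(sigma*sqrt(dt)) = 1.254300; d = 1/u = 0.797257
p = (exp((r-q)*dt) - d) / (u - d) = 0.471672
Discount per step: exp(-r*dt) = 0.981057
Stock lattice S(k, i) with i counting down-moves:
  k=0: S(0,0) = 1.1100
  k=1: S(1,0) = 1.3923; S(1,1) = 0.8850
  k=2: S(2,0) = 1.7463; S(2,1) = 1.1100; S(2,2) = 0.7055
  k=3: S(3,0) = 2.1904; S(3,1) = 1.3923; S(3,2) = 0.8850; S(3,3) = 0.5625
  k=4: S(4,0) = 2.7474; S(4,1) = 1.7463; S(4,2) = 1.1100; S(4,3) = 0.7055; S(4,4) = 0.4485
Terminal payoffs V(N, i) = max(S_T - K, 0):
  V(4,0) = 1.647445; V(4,1) = 0.646329; V(4,2) = 0.010000; V(4,3) = 0.000000; V(4,4) = 0.000000
Backward induction: V(k, i) = exp(-r*dt) * [p * V(k+1, i) + (1-p) * V(k+1, i+1)]; then take max(V_cont, immediate exercise) for American.
  V(3,0) = exp(-r*dt) * [p*1.647445 + (1-p)*0.646329] = 1.097338; exercise = 1.090420; V(3,0) = max -> 1.097338
  V(3,1) = exp(-r*dt) * [p*0.646329 + (1-p)*0.010000] = 0.304263; exercise = 0.292273; V(3,1) = max -> 0.304263
  V(3,2) = exp(-r*dt) * [p*0.010000 + (1-p)*0.000000] = 0.004627; exercise = 0.000000; V(3,2) = max -> 0.004627
  V(3,3) = exp(-r*dt) * [p*0.000000 + (1-p)*0.000000] = 0.000000; exercise = 0.000000; V(3,3) = max -> 0.000000
  V(2,0) = exp(-r*dt) * [p*1.097338 + (1-p)*0.304263] = 0.665485; exercise = 0.646329; V(2,0) = max -> 0.665485
  V(2,1) = exp(-r*dt) * [p*0.304263 + (1-p)*0.004627] = 0.143192; exercise = 0.010000; V(2,1) = max -> 0.143192
  V(2,2) = exp(-r*dt) * [p*0.004627 + (1-p)*0.000000] = 0.002141; exercise = 0.000000; V(2,2) = max -> 0.002141
  V(1,0) = exp(-r*dt) * [p*0.665485 + (1-p)*0.143192] = 0.382164; exercise = 0.292273; V(1,0) = max -> 0.382164
  V(1,1) = exp(-r*dt) * [p*0.143192 + (1-p)*0.002141] = 0.067370; exercise = 0.000000; V(1,1) = max -> 0.067370
  V(0,0) = exp(-r*dt) * [p*0.382164 + (1-p)*0.067370] = 0.211761; exercise = 0.010000; V(0,0) = max -> 0.211761


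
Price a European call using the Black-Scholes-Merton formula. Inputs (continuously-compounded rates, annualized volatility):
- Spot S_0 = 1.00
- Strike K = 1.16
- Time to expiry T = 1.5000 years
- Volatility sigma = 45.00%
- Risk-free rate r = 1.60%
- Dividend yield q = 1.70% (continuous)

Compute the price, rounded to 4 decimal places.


Answer: Price = 0.1581

Derivation:
d1 = (ln(S/K) + (r - q + 0.5*sigma^2) * T) / (sigma * sqrt(T)) = 0.00354721
d2 = d1 - sigma * sqrt(T) = -0.54758798
exp(-rT) = 0.97628571; exp(-qT) = 0.97482238
C = S_0 * exp(-qT) * N(d1) - K * exp(-rT) * N(d2)
N(d1) = 0.50141513; N(d2) = 0.29198742
C = 1.0000 * 0.97482238 * 0.50141513 - 1.1600 * 0.97628571 * 0.29198742 = 0.1581


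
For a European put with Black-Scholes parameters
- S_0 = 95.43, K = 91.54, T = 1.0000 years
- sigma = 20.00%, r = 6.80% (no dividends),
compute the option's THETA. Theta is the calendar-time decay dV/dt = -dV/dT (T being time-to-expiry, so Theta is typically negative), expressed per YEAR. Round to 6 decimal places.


Answer: Theta = -1.184020

Derivation:
d1 = 0.6480847960; d2 = 0.4480847960
phi(d1) = 0.3233740796; exp(-qT) = 1.0000000000; exp(-rT) = 0.9342604736
Theta = -S*exp(-qT)*phi(d1)*sigma/(2*sqrt(T)) + r*K*exp(-rT)*N(-d2) - q*S*exp(-qT)*N(-d1)
N(-d1) = 0.2584650536; N(-d2) = 0.3270460002; sqrt(T) = 1.0000000000
Term 1 = -95.4300 * 1.0000000000 * 0.3233740796 * 0.2000 / (2 * 1.0000000000) = -3.0859588416
Term 2 = 0.0680 * 91.5400 * 0.9342604736 * 0.3270460002 = 1.9019392373
Term 3 = 0 (no dividend yield, q = 0)
Theta = -3.0859588416 + (1.9019392373) + (0.0000000000) = -1.184020


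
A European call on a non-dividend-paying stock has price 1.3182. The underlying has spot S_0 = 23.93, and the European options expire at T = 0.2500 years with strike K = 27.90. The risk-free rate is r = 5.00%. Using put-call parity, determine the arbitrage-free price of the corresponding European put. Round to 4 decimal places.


Answer: Put price = 4.9416

Derivation:
Put-call parity: C - P = S_0 * exp(-qT) - K * exp(-rT).
S_0 * exp(-qT) = 23.9300 * 1.00000000 = 23.93000000
K * exp(-rT) = 27.9000 * 0.98757780 = 27.55342063
P = C - S*exp(-qT) + K*exp(-rT)
P = 1.3182 - 23.93000000 + 27.55342063 = 4.9416


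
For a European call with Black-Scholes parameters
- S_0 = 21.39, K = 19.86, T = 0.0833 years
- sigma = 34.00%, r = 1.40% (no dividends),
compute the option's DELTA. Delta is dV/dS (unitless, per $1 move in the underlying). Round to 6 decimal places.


Answer: Delta = 0.793108

Derivation:
d1 = 0.8172513487; d2 = 0.7191214348
phi(d1) = 0.2856784456; exp(-qT) = 1.0000000000; exp(-rT) = 0.9988344797
N(d1) = 0.7931075983
Delta = exp(-qT) * N(d1) = 1.0000000000 * 0.7931075983 = 0.793108


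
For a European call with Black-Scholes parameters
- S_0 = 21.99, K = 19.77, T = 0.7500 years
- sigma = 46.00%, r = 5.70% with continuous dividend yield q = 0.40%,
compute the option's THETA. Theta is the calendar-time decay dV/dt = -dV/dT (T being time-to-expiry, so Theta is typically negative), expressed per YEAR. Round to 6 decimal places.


d1 = 0.5661099306; d2 = 0.1677382449
phi(d1) = 0.3398745296; exp(-qT) = 0.9970044955; exp(-rT) = 0.9581508979
Theta = -S*exp(-qT)*phi(d1)*sigma/(2*sqrt(T)) - r*K*exp(-rT)*N(d2) + q*S*exp(-qT)*N(d1)
N(d1) = 0.7143404735; N(d2) = 0.5666053963; sqrt(T) = 0.8660254038
Term 1 = -21.9900 * 0.9970044955 * 0.3398745296 * 0.4600 / (2 * 0.8660254038) = -1.9789652570
Term 2 = -0.0570 * 19.7700 * 0.9581508979 * 0.5666053963 = -0.6117812215
Term 3 = 0.0040 * 21.9900 * 0.9970044955 * 0.7143404735 = 0.0626451704
Theta = -1.9789652570 + (-0.6117812215) + (0.0626451704) = -2.528101

Answer: Theta = -2.528101


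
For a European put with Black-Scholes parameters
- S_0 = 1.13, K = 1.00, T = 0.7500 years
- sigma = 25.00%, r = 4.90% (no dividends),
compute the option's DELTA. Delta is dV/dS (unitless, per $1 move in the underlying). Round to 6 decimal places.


d1 = 0.8424932198; d2 = 0.6259868689
phi(d1) = 0.2797564304; exp(-qT) = 1.0000000000; exp(-rT) = 0.9639170845
N(-d1) = 0.1997559666
Delta = -exp(-qT) * N(-d1) = -1.0000000000 * 0.1997559666 = -0.199756

Answer: Delta = -0.199756


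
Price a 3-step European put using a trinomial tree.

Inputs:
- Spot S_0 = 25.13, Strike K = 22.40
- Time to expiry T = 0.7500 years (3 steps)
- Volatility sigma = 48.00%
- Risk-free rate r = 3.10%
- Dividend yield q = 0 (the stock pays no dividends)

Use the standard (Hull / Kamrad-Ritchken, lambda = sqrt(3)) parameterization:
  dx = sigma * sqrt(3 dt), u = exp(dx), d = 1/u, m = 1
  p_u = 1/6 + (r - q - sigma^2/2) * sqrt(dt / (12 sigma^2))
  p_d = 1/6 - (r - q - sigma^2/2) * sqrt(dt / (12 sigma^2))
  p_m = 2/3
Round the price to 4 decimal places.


Answer: Price = V(0,0) = 2.4738

Derivation:
dt = T/N = 0.250000; dx = sigma*sqrt(3*dt) = 0.415692
u = exp(dx) = 1.515419; d = 1/u = 0.659883
p_u = 0.141347, p_m = 0.666667, p_d = 0.191986
Discount per step: exp(-r*dt) = 0.992280
Stock lattice S(k, j) with j the centered position index:
  k=0: S(0,+0) = 25.1300
  k=1: S(1,-1) = 16.5829; S(1,+0) = 25.1300; S(1,+1) = 38.0825
  k=2: S(2,-2) = 10.9428; S(2,-1) = 16.5829; S(2,+0) = 25.1300; S(2,+1) = 38.0825; S(2,+2) = 57.7109
  k=3: S(3,-3) = 7.2209; S(3,-2) = 10.9428; S(3,-1) = 16.5829; S(3,+0) = 25.1300; S(3,+1) = 38.0825; S(3,+2) = 57.7109; S(3,+3) = 87.4563
Terminal payoffs V(N, j) = max(K - S_T, 0):
  V(3,-3) = 15.179055; V(3,-2) = 11.457241; V(3,-1) = 5.817131; V(3,+0) = 0.000000; V(3,+1) = 0.000000; V(3,+2) = 0.000000; V(3,+3) = 0.000000
Backward induction: V(k, j) = exp(-r*dt) * [p_u * V(k+1, j+1) + p_m * V(k+1, j) + p_d * V(k+1, j-1)]
  V(2,-2) = exp(-r*dt) * [p_u*5.817131 + p_m*11.457241 + p_d*15.179055] = 11.286750
  V(2,-1) = exp(-r*dt) * [p_u*0.000000 + p_m*5.817131 + p_d*11.457241] = 6.030796
  V(2,+0) = exp(-r*dt) * [p_u*0.000000 + p_m*0.000000 + p_d*5.817131] = 1.108185
  V(2,+1) = exp(-r*dt) * [p_u*0.000000 + p_m*0.000000 + p_d*0.000000] = 0.000000
  V(2,+2) = exp(-r*dt) * [p_u*0.000000 + p_m*0.000000 + p_d*0.000000] = 0.000000
  V(1,-1) = exp(-r*dt) * [p_u*1.108185 + p_m*6.030796 + p_d*11.286750] = 6.295090
  V(1,+0) = exp(-r*dt) * [p_u*0.000000 + p_m*1.108185 + p_d*6.030796] = 1.881976
  V(1,+1) = exp(-r*dt) * [p_u*0.000000 + p_m*0.000000 + p_d*1.108185] = 0.211113
  V(0,+0) = exp(-r*dt) * [p_u*0.211113 + p_m*1.881976 + p_d*6.295090] = 2.473813


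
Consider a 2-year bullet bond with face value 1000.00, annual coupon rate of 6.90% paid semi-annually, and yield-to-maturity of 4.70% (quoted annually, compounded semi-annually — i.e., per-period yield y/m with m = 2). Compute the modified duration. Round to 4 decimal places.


Answer: Modified duration = 1.8607

Derivation:
Coupon per period c = face * coupon_rate / m = 34.500000
Periods per year m = 2; per-period yield y/m = 0.023500
Number of cashflows N = 4
Cashflows (t years, CF_t, discount factor 1/(1+y/m)^(m*t), PV):
  t = 0.5000: CF_t = 34.500000, DF = 0.977040, PV = 33.707865
  t = 1.0000: CF_t = 34.500000, DF = 0.954606, PV = 32.933918
  t = 1.5000: CF_t = 34.500000, DF = 0.932688, PV = 32.177741
  t = 2.0000: CF_t = 1034.500000, DF = 0.911273, PV = 942.712156
Price P = sum_t PV_t = 1041.531680
First compute Macaulay numerator sum_t t * PV_t:
  t * PV_t at t = 0.5000: 16.853933
  t * PV_t at t = 1.0000: 32.933918
  t * PV_t at t = 1.5000: 48.266612
  t * PV_t at t = 2.0000: 1885.424311
Macaulay duration D = 1983.478774 / 1041.531680 = 1.904386
Modified duration = D / (1 + y/m) = 1.904386 / (1 + 0.023500) = 1.860661


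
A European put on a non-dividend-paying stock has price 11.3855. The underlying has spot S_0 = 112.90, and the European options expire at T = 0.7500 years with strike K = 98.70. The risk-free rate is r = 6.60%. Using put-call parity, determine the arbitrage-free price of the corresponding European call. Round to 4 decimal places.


Put-call parity: C - P = S_0 * exp(-qT) - K * exp(-rT).
S_0 * exp(-qT) = 112.9000 * 1.00000000 = 112.90000000
K * exp(-rT) = 98.7000 * 0.95170516 = 93.93329911
C = P + S*exp(-qT) - K*exp(-rT)
C = 11.3855 + 112.90000000 - 93.93329911 = 30.3522

Answer: Call price = 30.3522


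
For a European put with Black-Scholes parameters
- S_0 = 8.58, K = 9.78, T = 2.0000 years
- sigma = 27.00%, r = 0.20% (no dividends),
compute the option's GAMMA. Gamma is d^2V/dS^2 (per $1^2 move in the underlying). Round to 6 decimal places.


Answer: Gamma = 0.120559

Derivation:
d1 = -0.1414359450; d2 = -0.5232736069
phi(d1) = 0.3949719235; exp(-qT) = 1.0000000000; exp(-rT) = 0.9960079893
Gamma = exp(-qT) * phi(d1) / (S * sigma * sqrt(T)) = 1.0000000000 * 0.3949719235 / (8.5800 * 0.2700 * 1.4142135624) = 0.120559


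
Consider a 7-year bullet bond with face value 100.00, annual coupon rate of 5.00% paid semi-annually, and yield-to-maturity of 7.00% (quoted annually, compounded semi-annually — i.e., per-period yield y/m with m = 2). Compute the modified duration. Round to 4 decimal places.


Answer: Modified duration = 5.7185

Derivation:
Coupon per period c = face * coupon_rate / m = 2.500000
Periods per year m = 2; per-period yield y/m = 0.035000
Number of cashflows N = 14
Cashflows (t years, CF_t, discount factor 1/(1+y/m)^(m*t), PV):
  t = 0.5000: CF_t = 2.500000, DF = 0.966184, PV = 2.415459
  t = 1.0000: CF_t = 2.500000, DF = 0.933511, PV = 2.333777
  t = 1.5000: CF_t = 2.500000, DF = 0.901943, PV = 2.254857
  t = 2.0000: CF_t = 2.500000, DF = 0.871442, PV = 2.178606
  t = 2.5000: CF_t = 2.500000, DF = 0.841973, PV = 2.104933
  t = 3.0000: CF_t = 2.500000, DF = 0.813501, PV = 2.033752
  t = 3.5000: CF_t = 2.500000, DF = 0.785991, PV = 1.964977
  t = 4.0000: CF_t = 2.500000, DF = 0.759412, PV = 1.898529
  t = 4.5000: CF_t = 2.500000, DF = 0.733731, PV = 1.834327
  t = 5.0000: CF_t = 2.500000, DF = 0.708919, PV = 1.772297
  t = 5.5000: CF_t = 2.500000, DF = 0.684946, PV = 1.712364
  t = 6.0000: CF_t = 2.500000, DF = 0.661783, PV = 1.654458
  t = 6.5000: CF_t = 2.500000, DF = 0.639404, PV = 1.598510
  t = 7.0000: CF_t = 102.500000, DF = 0.617782, PV = 63.322634
Price P = sum_t PV_t = 89.079480
First compute Macaulay numerator sum_t t * PV_t:
  t * PV_t at t = 0.5000: 1.207729
  t * PV_t at t = 1.0000: 2.333777
  t * PV_t at t = 1.5000: 3.382285
  t * PV_t at t = 2.0000: 4.357211
  t * PV_t at t = 2.5000: 5.262332
  t * PV_t at t = 3.0000: 6.101255
  t * PV_t at t = 3.5000: 6.877421
  t * PV_t at t = 4.0000: 7.594116
  t * PV_t at t = 4.5000: 8.254473
  t * PV_t at t = 5.0000: 8.861485
  t * PV_t at t = 5.5000: 9.418004
  t * PV_t at t = 6.0000: 9.926749
  t * PV_t at t = 6.5000: 10.390317
  t * PV_t at t = 7.0000: 443.258435
Macaulay duration D = 527.225590 / 89.079480 = 5.918598
Modified duration = D / (1 + y/m) = 5.918598 / (1 + 0.035000) = 5.718452


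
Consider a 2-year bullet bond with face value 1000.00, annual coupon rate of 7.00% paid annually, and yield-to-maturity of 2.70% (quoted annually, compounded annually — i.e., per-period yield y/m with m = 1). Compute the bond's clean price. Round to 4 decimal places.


Coupon per period c = face * coupon_rate / m = 70.000000
Periods per year m = 1; per-period yield y/m = 0.027000
Number of cashflows N = 2
Cashflows (t years, CF_t, discount factor 1/(1+y/m)^(m*t), PV):
  t = 1.0000: CF_t = 70.000000, DF = 0.973710, PV = 68.159688
  t = 2.0000: CF_t = 1070.000000, DF = 0.948111, PV = 1014.478601
Price P = sum_t PV_t = 1082.638289

Answer: Price = 1082.6383


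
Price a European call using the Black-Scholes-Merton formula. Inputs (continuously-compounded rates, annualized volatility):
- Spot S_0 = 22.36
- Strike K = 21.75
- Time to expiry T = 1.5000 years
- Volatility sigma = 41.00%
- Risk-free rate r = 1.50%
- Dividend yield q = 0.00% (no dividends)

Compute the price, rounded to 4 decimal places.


Answer: Price = 4.8923

Derivation:
d1 = (ln(S/K) + (r - q + 0.5*sigma^2) * T) / (sigma * sqrt(T)) = 0.35096387
d2 = d1 - sigma * sqrt(T) = -0.15118153
exp(-rT) = 0.97775124; exp(-qT) = 1.00000000
C = S_0 * exp(-qT) * N(d1) - K * exp(-rT) * N(d2)
N(d1) = 0.63719227; N(d2) = 0.43991626
C = 22.3600 * 1.00000000 * 0.63719227 - 21.7500 * 0.97775124 * 0.43991626 = 4.8923


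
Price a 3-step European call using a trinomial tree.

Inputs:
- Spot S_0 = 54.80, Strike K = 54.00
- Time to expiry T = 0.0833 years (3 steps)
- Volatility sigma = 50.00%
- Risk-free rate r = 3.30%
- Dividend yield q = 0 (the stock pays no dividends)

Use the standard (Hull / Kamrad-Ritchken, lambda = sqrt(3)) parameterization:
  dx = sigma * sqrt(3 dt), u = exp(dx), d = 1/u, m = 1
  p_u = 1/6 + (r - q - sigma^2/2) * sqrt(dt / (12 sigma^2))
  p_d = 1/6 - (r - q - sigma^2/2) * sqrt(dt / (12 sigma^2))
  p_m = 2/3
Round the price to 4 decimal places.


Answer: Price = V(0,0) = 3.4696

Derivation:
dt = T/N = 0.027767; dx = sigma*sqrt(3*dt) = 0.144309
u = exp(dx) = 1.155241; d = 1/u = 0.865620
p_u = 0.157816, p_m = 0.666667, p_d = 0.175518
Discount per step: exp(-r*dt) = 0.999084
Stock lattice S(k, j) with j the centered position index:
  k=0: S(0,+0) = 54.8000
  k=1: S(1,-1) = 47.4360; S(1,+0) = 54.8000; S(1,+1) = 63.3072
  k=2: S(2,-2) = 41.0616; S(2,-1) = 47.4360; S(2,+0) = 54.8000; S(2,+1) = 63.3072; S(2,+2) = 73.1350
  k=3: S(3,-3) = 35.5437; S(3,-2) = 41.0616; S(3,-1) = 47.4360; S(3,+0) = 54.8000; S(3,+1) = 63.3072; S(3,+2) = 73.1350; S(3,+3) = 84.4886
Terminal payoffs V(N, j) = max(S_T - K, 0):
  V(3,-3) = 0.000000; V(3,-2) = 0.000000; V(3,-1) = 0.000000; V(3,+0) = 0.800000; V(3,+1) = 9.307189; V(3,+2) = 19.135039; V(3,+3) = 30.488572
Backward induction: V(k, j) = exp(-r*dt) * [p_u * V(k+1, j+1) + p_m * V(k+1, j) + p_d * V(k+1, j-1)]
  V(2,-2) = exp(-r*dt) * [p_u*0.000000 + p_m*0.000000 + p_d*0.000000] = 0.000000
  V(2,-1) = exp(-r*dt) * [p_u*0.800000 + p_m*0.000000 + p_d*0.000000] = 0.126137
  V(2,+0) = exp(-r*dt) * [p_u*9.307189 + p_m*0.800000 + p_d*0.000000] = 2.000320
  V(2,+1) = exp(-r*dt) * [p_u*19.135039 + p_m*9.307189 + p_d*0.800000] = 9.356440
  V(2,+2) = exp(-r*dt) * [p_u*30.488572 + p_m*19.135039 + p_d*9.307189] = 19.184258
  V(1,-1) = exp(-r*dt) * [p_u*2.000320 + p_m*0.126137 + p_d*0.000000] = 0.399407
  V(1,+0) = exp(-r*dt) * [p_u*9.356440 + p_m*2.000320 + p_d*0.126137] = 2.829686
  V(1,+1) = exp(-r*dt) * [p_u*19.184258 + p_m*9.356440 + p_d*2.000320] = 9.607488
  V(0,+0) = exp(-r*dt) * [p_u*9.607488 + p_m*2.829686 + p_d*0.399407] = 3.469592


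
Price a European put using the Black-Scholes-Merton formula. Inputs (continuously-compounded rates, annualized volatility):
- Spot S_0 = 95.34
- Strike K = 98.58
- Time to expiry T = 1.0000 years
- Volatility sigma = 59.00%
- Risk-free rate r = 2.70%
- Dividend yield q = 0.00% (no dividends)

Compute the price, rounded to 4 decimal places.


d1 = (ln(S/K) + (r - q + 0.5*sigma^2) * T) / (sigma * sqrt(T)) = 0.28412042
d2 = d1 - sigma * sqrt(T) = -0.30587958
exp(-rT) = 0.97336124; exp(-qT) = 1.00000000
P = K * exp(-rT) * N(-d2) - S_0 * exp(-qT) * N(-d1)
N(-d1) = 0.38815905; N(-d2) = 0.62015183
P = 98.5800 * 0.97336124 * 0.62015183 - 95.3400 * 1.00000000 * 0.38815905 = 22.4989

Answer: Price = 22.4989


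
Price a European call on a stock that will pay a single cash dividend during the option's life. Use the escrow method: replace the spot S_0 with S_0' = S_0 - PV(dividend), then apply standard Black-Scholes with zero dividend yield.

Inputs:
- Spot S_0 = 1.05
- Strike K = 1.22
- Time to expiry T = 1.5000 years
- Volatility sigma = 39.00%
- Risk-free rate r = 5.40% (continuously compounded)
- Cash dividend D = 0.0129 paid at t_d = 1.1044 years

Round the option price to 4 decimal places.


PV(D) = D * exp(-r * t_d) = 0.0129 * 0.94210589 = 0.01215317
S_0' = S_0 - PV(D) = 1.0500 - 0.01215317 = 1.03784683
d1 = (ln(S_0'/K) + (r + sigma^2/2)*T) / (sigma*sqrt(T)) = 0.06986773
d2 = d1 - sigma*sqrt(T) = -0.40778277
exp(-rT) = 0.92219369
N(d1) = 0.52785053; N(d2) = 0.34171658
C = S_0' * N(d1) - K * exp(-rT) * N(d2) = 1.03784683 * 0.52785053 - 1.2200 * 0.92219369 * 0.34171658 = 0.1634

Answer: Price = 0.1634


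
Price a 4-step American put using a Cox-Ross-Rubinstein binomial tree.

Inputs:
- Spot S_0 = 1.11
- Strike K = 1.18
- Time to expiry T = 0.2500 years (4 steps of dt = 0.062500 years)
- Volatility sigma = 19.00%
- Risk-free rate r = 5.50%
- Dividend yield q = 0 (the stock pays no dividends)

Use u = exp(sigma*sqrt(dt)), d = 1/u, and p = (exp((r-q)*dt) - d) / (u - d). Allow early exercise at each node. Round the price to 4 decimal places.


dt = T/N = 0.062500
u = exp(sigma*sqrt(dt)) = 1.048646; d = 1/u = 0.953610
p = (exp((r-q)*dt) - d) / (u - d) = 0.524360
Discount per step: exp(-r*dt) = 0.996568
Stock lattice S(k, i) with i counting down-moves:
  k=0: S(0,0) = 1.1100
  k=1: S(1,0) = 1.1640; S(1,1) = 1.0585
  k=2: S(2,0) = 1.2206; S(2,1) = 1.1100; S(2,2) = 1.0094
  k=3: S(3,0) = 1.2800; S(3,1) = 1.1640; S(3,2) = 1.0585; S(3,3) = 0.9626
  k=4: S(4,0) = 1.3423; S(4,1) = 1.2206; S(4,2) = 1.1100; S(4,3) = 1.0094; S(4,4) = 0.9179
Terminal payoffs V(N, i) = max(K - S_T, 0):
  V(4,0) = 0.000000; V(4,1) = 0.000000; V(4,2) = 0.070000; V(4,3) = 0.170596; V(4,4) = 0.262075
Backward induction: V(k, i) = exp(-r*dt) * [p * V(k+1, i) + (1-p) * V(k+1, i+1)]; then take max(V_cont, immediate exercise) for American.
  V(3,0) = exp(-r*dt) * [p*0.000000 + (1-p)*0.000000] = 0.000000; exercise = 0.000000; V(3,0) = max -> 0.000000
  V(3,1) = exp(-r*dt) * [p*0.000000 + (1-p)*0.070000] = 0.033181; exercise = 0.016003; V(3,1) = max -> 0.033181
  V(3,2) = exp(-r*dt) * [p*0.070000 + (1-p)*0.170596] = 0.117443; exercise = 0.121492; V(3,2) = max -> 0.121492
  V(3,3) = exp(-r*dt) * [p*0.170596 + (1-p)*0.262075] = 0.213373; exercise = 0.217422; V(3,3) = max -> 0.217422
  V(2,0) = exp(-r*dt) * [p*0.000000 + (1-p)*0.033181] = 0.015728; exercise = 0.000000; V(2,0) = max -> 0.015728
  V(2,1) = exp(-r*dt) * [p*0.033181 + (1-p)*0.121492] = 0.074927; exercise = 0.070000; V(2,1) = max -> 0.074927
  V(2,2) = exp(-r*dt) * [p*0.121492 + (1-p)*0.217422] = 0.166547; exercise = 0.170596; V(2,2) = max -> 0.170596
  V(1,0) = exp(-r*dt) * [p*0.015728 + (1-p)*0.074927] = 0.043735; exercise = 0.016003; V(1,0) = max -> 0.043735
  V(1,1) = exp(-r*dt) * [p*0.074927 + (1-p)*0.170596] = 0.120018; exercise = 0.121492; V(1,1) = max -> 0.121492
  V(0,0) = exp(-r*dt) * [p*0.043735 + (1-p)*0.121492] = 0.080442; exercise = 0.070000; V(0,0) = max -> 0.080442

Answer: Price = V(0,0) = 0.0804


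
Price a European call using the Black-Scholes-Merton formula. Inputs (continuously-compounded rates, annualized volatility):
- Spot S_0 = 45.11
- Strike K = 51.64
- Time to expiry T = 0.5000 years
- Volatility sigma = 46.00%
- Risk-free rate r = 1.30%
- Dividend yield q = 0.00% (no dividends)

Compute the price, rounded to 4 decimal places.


Answer: Price = 3.6066

Derivation:
d1 = (ln(S/K) + (r - q + 0.5*sigma^2) * T) / (sigma * sqrt(T)) = -0.23301509
d2 = d1 - sigma * sqrt(T) = -0.55828421
exp(-rT) = 0.99352108; exp(-qT) = 1.00000000
C = S_0 * exp(-qT) * N(d1) - K * exp(-rT) * N(d2)
N(d1) = 0.40787484; N(d2) = 0.28832516
C = 45.1100 * 1.00000000 * 0.40787484 - 51.6400 * 0.99352108 * 0.28832516 = 3.6066


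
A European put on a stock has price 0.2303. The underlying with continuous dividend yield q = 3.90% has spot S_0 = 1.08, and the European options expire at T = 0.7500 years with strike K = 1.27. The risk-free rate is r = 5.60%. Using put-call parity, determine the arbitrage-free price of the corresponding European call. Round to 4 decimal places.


Put-call parity: C - P = S_0 * exp(-qT) - K * exp(-rT).
S_0 * exp(-qT) = 1.0800 * 0.97117364 = 1.04886753
K * exp(-rT) = 1.2700 * 0.95886978 = 1.21776462
C = P + S*exp(-qT) - K*exp(-rT)
C = 0.2303 + 1.04886753 - 1.21776462 = 0.0614

Answer: Call price = 0.0614


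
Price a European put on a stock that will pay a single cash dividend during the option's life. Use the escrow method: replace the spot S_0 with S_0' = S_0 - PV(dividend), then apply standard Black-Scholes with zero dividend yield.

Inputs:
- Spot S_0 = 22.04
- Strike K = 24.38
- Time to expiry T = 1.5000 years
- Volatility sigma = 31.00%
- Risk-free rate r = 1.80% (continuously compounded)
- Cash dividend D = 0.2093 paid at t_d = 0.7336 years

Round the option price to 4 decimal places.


PV(D) = D * exp(-r * t_d) = 0.2093 * 0.98688200 = 0.20655440
S_0' = S_0 - PV(D) = 22.0400 - 0.20655440 = 21.83344560
d1 = (ln(S_0'/K) + (r + sigma^2/2)*T) / (sigma*sqrt(T)) = -0.02961809
d2 = d1 - sigma*sqrt(T) = -0.40928900
exp(-rT) = 0.97336124
N(-d1) = 0.51181418; N(-d2) = 0.65883621
P = K * exp(-rT) * N(-d2) - S_0' * N(-d1) = 24.3800 * 0.97336124 * 0.65883621 - 21.83344560 * 0.51181418 = 4.4599

Answer: Price = 4.4599


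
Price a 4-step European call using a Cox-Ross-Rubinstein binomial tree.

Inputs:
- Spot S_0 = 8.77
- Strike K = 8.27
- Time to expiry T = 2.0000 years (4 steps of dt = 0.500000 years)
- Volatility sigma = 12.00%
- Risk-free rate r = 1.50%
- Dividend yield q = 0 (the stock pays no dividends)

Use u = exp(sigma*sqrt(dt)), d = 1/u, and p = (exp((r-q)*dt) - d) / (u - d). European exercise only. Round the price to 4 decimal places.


Answer: Price = V(0,0) = 1.0374

Derivation:
dt = T/N = 0.500000
u = exp(sigma*sqrt(dt)) = 1.088557; d = 1/u = 0.918647
p = (exp((r-q)*dt) - d) / (u - d) = 0.523107
Discount per step: exp(-r*dt) = 0.992528
Stock lattice S(k, i) with i counting down-moves:
  k=0: S(0,0) = 8.7700
  k=1: S(1,0) = 9.5466; S(1,1) = 8.0565
  k=2: S(2,0) = 10.3921; S(2,1) = 8.7700; S(2,2) = 7.4011
  k=3: S(3,0) = 11.3124; S(3,1) = 9.5466; S(3,2) = 8.0565; S(3,3) = 6.7990
  k=4: S(4,0) = 12.3141; S(4,1) = 10.3921; S(4,2) = 8.7700; S(4,3) = 7.4011; S(4,4) = 6.2459
Terminal payoffs V(N, i) = max(S_T - K, 0):
  V(4,0) = 4.044138; V(4,1) = 2.122064; V(4,2) = 0.500000; V(4,3) = 0.000000; V(4,4) = 0.000000
Backward induction: V(k, i) = exp(-r*dt) * [p * V(k+1, i) + (1-p) * V(k+1, i+1)].
  V(3,0) = exp(-r*dt) * [p*4.044138 + (1-p)*2.122064] = 3.104145
  V(3,1) = exp(-r*dt) * [p*2.122064 + (1-p)*0.500000] = 1.338436
  V(3,2) = exp(-r*dt) * [p*0.500000 + (1-p)*0.000000] = 0.259599
  V(3,3) = exp(-r*dt) * [p*0.000000 + (1-p)*0.000000] = 0.000000
  V(2,0) = exp(-r*dt) * [p*3.104145 + (1-p)*1.338436] = 2.245188
  V(2,1) = exp(-r*dt) * [p*1.338436 + (1-p)*0.259599] = 0.817790
  V(2,2) = exp(-r*dt) * [p*0.259599 + (1-p)*0.000000] = 0.134783
  V(1,0) = exp(-r*dt) * [p*2.245188 + (1-p)*0.817790] = 1.552782
  V(1,1) = exp(-r*dt) * [p*0.817790 + (1-p)*0.134783] = 0.488392
  V(0,0) = exp(-r*dt) * [p*1.552782 + (1-p)*0.488392] = 1.037372


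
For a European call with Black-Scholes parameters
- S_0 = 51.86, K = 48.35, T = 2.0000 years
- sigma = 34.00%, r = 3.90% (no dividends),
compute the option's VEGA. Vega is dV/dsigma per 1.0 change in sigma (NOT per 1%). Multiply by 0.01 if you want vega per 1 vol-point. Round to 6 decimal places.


d1 = 0.5483853467; d2 = 0.0675527355
phi(d1) = 0.3432480973; exp(-qT) = 1.0000000000; exp(-rT) = 0.9249644265
Vega = S * exp(-qT) * phi(d1) * sqrt(T) = 51.8600 * 1.0000000000 * 0.3432480973 * 1.4142135624 = 25.174198

Answer: Vega = 25.174198


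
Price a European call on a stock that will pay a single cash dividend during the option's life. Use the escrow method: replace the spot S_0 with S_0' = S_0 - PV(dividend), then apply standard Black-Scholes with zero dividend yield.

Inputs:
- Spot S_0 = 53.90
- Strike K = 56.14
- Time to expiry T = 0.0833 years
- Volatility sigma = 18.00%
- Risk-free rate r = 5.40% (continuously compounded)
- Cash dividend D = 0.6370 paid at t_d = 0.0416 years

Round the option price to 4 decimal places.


PV(D) = D * exp(-r * t_d) = 0.6370 * 0.99775612 = 0.63557065
S_0' = S_0 - PV(D) = 53.9000 - 0.63557065 = 53.26442935
d1 = (ln(S_0'/K) + (r + sigma^2/2)*T) / (sigma*sqrt(T)) = -0.89954094
d2 = d1 - sigma*sqrt(T) = -0.95149208
exp(-rT) = 0.99551190
N(d1) = 0.18418230; N(d2) = 0.17067732
C = S_0' * N(d1) - K * exp(-rT) * N(d2) = 53.26442935 * 0.18418230 - 56.1400 * 0.99551190 * 0.17067732 = 0.2715

Answer: Price = 0.2715


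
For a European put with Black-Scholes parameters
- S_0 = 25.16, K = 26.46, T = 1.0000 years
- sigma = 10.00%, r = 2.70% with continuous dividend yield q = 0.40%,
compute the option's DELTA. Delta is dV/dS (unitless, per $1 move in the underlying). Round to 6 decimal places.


d1 = -0.2237872685; d2 = -0.3237872685
phi(d1) = 0.3890766528; exp(-qT) = 0.9960079893; exp(-rT) = 0.9733612415
N(-d1) = 0.5885385815
Delta = -exp(-qT) * N(-d1) = -0.9960079893 * 0.5885385815 = -0.586189

Answer: Delta = -0.586189


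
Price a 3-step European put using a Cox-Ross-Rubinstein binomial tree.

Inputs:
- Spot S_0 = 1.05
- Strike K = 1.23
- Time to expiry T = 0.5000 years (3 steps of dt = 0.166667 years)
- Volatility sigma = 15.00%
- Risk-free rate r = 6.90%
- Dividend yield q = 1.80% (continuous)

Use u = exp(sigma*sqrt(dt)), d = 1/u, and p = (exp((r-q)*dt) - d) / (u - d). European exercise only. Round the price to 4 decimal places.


dt = T/N = 0.166667
u = exp(sigma*sqrt(dt)) = 1.063151; d = 1/u = 0.940600
p = (exp((r-q)*dt) - d) / (u - d) = 0.554350
Discount per step: exp(-r*dt) = 0.988566
Stock lattice S(k, i) with i counting down-moves:
  k=0: S(0,0) = 1.0500
  k=1: S(1,0) = 1.1163; S(1,1) = 0.9876
  k=2: S(2,0) = 1.1868; S(2,1) = 1.0500; S(2,2) = 0.9290
  k=3: S(3,0) = 1.2618; S(3,1) = 1.1163; S(3,2) = 0.9876; S(3,3) = 0.8738
Terminal payoffs V(N, i) = max(K - S_T, 0):
  V(3,0) = 0.000000; V(3,1) = 0.113691; V(3,2) = 0.242370; V(3,3) = 0.356216
Backward induction: V(k, i) = exp(-r*dt) * [p * V(k+1, i) + (1-p) * V(k+1, i+1)].
  V(2,0) = exp(-r*dt) * [p*0.000000 + (1-p)*0.113691] = 0.050087
  V(2,1) = exp(-r*dt) * [p*0.113691 + (1-p)*0.242370] = 0.169081
  V(2,2) = exp(-r*dt) * [p*0.242370 + (1-p)*0.356216] = 0.289754
  V(1,0) = exp(-r*dt) * [p*0.050087 + (1-p)*0.169081] = 0.101938
  V(1,1) = exp(-r*dt) * [p*0.169081 + (1-p)*0.289754] = 0.220311
  V(0,0) = exp(-r*dt) * [p*0.101938 + (1-p)*0.220311] = 0.152922

Answer: Price = V(0,0) = 0.1529


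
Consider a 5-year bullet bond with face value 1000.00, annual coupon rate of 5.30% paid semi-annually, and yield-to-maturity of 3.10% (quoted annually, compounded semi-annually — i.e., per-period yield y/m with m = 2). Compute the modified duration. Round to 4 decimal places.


Answer: Modified duration = 4.4194

Derivation:
Coupon per period c = face * coupon_rate / m = 26.500000
Periods per year m = 2; per-period yield y/m = 0.015500
Number of cashflows N = 10
Cashflows (t years, CF_t, discount factor 1/(1+y/m)^(m*t), PV):
  t = 0.5000: CF_t = 26.500000, DF = 0.984737, PV = 26.095519
  t = 1.0000: CF_t = 26.500000, DF = 0.969706, PV = 25.697213
  t = 1.5000: CF_t = 26.500000, DF = 0.954905, PV = 25.304985
  t = 2.0000: CF_t = 26.500000, DF = 0.940330, PV = 24.918745
  t = 2.5000: CF_t = 26.500000, DF = 0.925977, PV = 24.538400
  t = 3.0000: CF_t = 26.500000, DF = 0.911844, PV = 24.163860
  t = 3.5000: CF_t = 26.500000, DF = 0.897926, PV = 23.795037
  t = 4.0000: CF_t = 26.500000, DF = 0.884220, PV = 23.431843
  t = 4.5000: CF_t = 26.500000, DF = 0.870724, PV = 23.074193
  t = 5.0000: CF_t = 1026.500000, DF = 0.857434, PV = 880.156045
Price P = sum_t PV_t = 1101.175840
First compute Macaulay numerator sum_t t * PV_t:
  t * PV_t at t = 0.5000: 13.047760
  t * PV_t at t = 1.0000: 25.697213
  t * PV_t at t = 1.5000: 37.957478
  t * PV_t at t = 2.0000: 49.837490
  t * PV_t at t = 2.5000: 61.345999
  t * PV_t at t = 3.0000: 72.491579
  t * PV_t at t = 3.5000: 83.282629
  t * PV_t at t = 4.0000: 93.727373
  t * PV_t at t = 4.5000: 103.833869
  t * PV_t at t = 5.0000: 4400.780227
Macaulay duration D = 4942.001616 / 1101.175840 = 4.487931
Modified duration = D / (1 + y/m) = 4.487931 / (1 + 0.015500) = 4.419430


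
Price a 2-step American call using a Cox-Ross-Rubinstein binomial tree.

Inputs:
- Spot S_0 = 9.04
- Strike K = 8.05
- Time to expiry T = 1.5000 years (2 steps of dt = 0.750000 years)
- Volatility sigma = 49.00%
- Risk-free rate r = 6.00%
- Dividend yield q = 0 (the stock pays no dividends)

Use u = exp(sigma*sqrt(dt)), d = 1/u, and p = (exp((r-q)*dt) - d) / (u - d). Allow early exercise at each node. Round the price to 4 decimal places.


dt = T/N = 0.750000
u = exp(sigma*sqrt(dt)) = 1.528600; d = 1/u = 0.654193
p = (exp((r-q)*dt) - d) / (u - d) = 0.448115
Discount per step: exp(-r*dt) = 0.955997
Stock lattice S(k, i) with i counting down-moves:
  k=0: S(0,0) = 9.0400
  k=1: S(1,0) = 13.8185; S(1,1) = 5.9139
  k=2: S(2,0) = 21.1230; S(2,1) = 9.0400; S(2,2) = 3.8688
Terminal payoffs V(N, i) = max(S_T - K, 0):
  V(2,0) = 13.073033; V(2,1) = 0.990000; V(2,2) = 0.000000
Backward induction: V(k, i) = exp(-r*dt) * [p * V(k+1, i) + (1-p) * V(k+1, i+1)]; then take max(V_cont, immediate exercise) for American.
  V(1,0) = exp(-r*dt) * [p*13.073033 + (1-p)*0.990000] = 6.122767; exercise = 5.768546; V(1,0) = max -> 6.122767
  V(1,1) = exp(-r*dt) * [p*0.990000 + (1-p)*0.000000] = 0.424113; exercise = 0.000000; V(1,1) = max -> 0.424113
  V(0,0) = exp(-r*dt) * [p*6.122767 + (1-p)*0.424113] = 2.846734; exercise = 0.990000; V(0,0) = max -> 2.846734

Answer: Price = V(0,0) = 2.8467


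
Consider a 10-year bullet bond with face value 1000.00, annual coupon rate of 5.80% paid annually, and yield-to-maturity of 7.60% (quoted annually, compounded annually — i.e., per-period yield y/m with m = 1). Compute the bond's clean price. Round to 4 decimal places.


Coupon per period c = face * coupon_rate / m = 58.000000
Periods per year m = 1; per-period yield y/m = 0.076000
Number of cashflows N = 10
Cashflows (t years, CF_t, discount factor 1/(1+y/m)^(m*t), PV):
  t = 1.0000: CF_t = 58.000000, DF = 0.929368, PV = 53.903346
  t = 2.0000: CF_t = 58.000000, DF = 0.863725, PV = 50.096046
  t = 3.0000: CF_t = 58.000000, DF = 0.802718, PV = 46.557664
  t = 4.0000: CF_t = 58.000000, DF = 0.746021, PV = 43.269204
  t = 5.0000: CF_t = 58.000000, DF = 0.693328, PV = 40.213015
  t = 6.0000: CF_t = 58.000000, DF = 0.644357, PV = 37.372691
  t = 7.0000: CF_t = 58.000000, DF = 0.598845, PV = 34.732984
  t = 8.0000: CF_t = 58.000000, DF = 0.556547, PV = 32.279725
  t = 9.0000: CF_t = 58.000000, DF = 0.517237, PV = 29.999744
  t = 10.0000: CF_t = 1058.000000, DF = 0.480704, PV = 508.584306
Price P = sum_t PV_t = 877.008724

Answer: Price = 877.0087


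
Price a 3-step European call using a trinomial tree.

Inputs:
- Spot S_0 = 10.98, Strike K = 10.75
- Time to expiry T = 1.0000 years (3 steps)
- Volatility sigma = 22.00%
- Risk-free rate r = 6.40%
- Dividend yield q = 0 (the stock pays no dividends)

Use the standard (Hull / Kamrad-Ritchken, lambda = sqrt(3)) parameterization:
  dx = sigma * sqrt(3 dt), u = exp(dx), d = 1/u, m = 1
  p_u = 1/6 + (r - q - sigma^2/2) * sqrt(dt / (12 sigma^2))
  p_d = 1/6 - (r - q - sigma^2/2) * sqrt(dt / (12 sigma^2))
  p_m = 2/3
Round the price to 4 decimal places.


dt = T/N = 0.333333; dx = sigma*sqrt(3*dt) = 0.220000
u = exp(dx) = 1.246077; d = 1/u = 0.802519
p_u = 0.196818, p_m = 0.666667, p_d = 0.136515
Discount per step: exp(-r*dt) = 0.978893
Stock lattice S(k, j) with j the centered position index:
  k=0: S(0,+0) = 10.9800
  k=1: S(1,-1) = 8.8117; S(1,+0) = 10.9800; S(1,+1) = 13.6819
  k=2: S(2,-2) = 7.0715; S(2,-1) = 8.8117; S(2,+0) = 10.9800; S(2,+1) = 13.6819; S(2,+2) = 17.0487
  k=3: S(3,-3) = 5.6750; S(3,-2) = 7.0715; S(3,-1) = 8.8117; S(3,+0) = 10.9800; S(3,+1) = 13.6819; S(3,+2) = 17.0487; S(3,+3) = 21.2440
Terminal payoffs V(N, j) = max(S_T - K, 0):
  V(3,-3) = 0.000000; V(3,-2) = 0.000000; V(3,-1) = 0.000000; V(3,+0) = 0.230000; V(3,+1) = 2.931923; V(3,+2) = 6.298725; V(3,+3) = 10.494020
Backward induction: V(k, j) = exp(-r*dt) * [p_u * V(k+1, j+1) + p_m * V(k+1, j) + p_d * V(k+1, j-1)]
  V(2,-2) = exp(-r*dt) * [p_u*0.000000 + p_m*0.000000 + p_d*0.000000] = 0.000000
  V(2,-1) = exp(-r*dt) * [p_u*0.230000 + p_m*0.000000 + p_d*0.000000] = 0.044313
  V(2,+0) = exp(-r*dt) * [p_u*2.931923 + p_m*0.230000 + p_d*0.000000] = 0.714972
  V(2,+1) = exp(-r*dt) * [p_u*6.298725 + p_m*2.931923 + p_d*0.230000] = 3.157631
  V(2,+2) = exp(-r*dt) * [p_u*10.494020 + p_m*6.298725 + p_d*2.931923] = 6.524139
  V(1,-1) = exp(-r*dt) * [p_u*0.714972 + p_m*0.044313 + p_d*0.000000] = 0.166668
  V(1,+0) = exp(-r*dt) * [p_u*3.157631 + p_m*0.714972 + p_d*0.044313] = 1.080870
  V(1,+1) = exp(-r*dt) * [p_u*6.524139 + p_m*3.157631 + p_d*0.714972] = 3.413164
  V(0,+0) = exp(-r*dt) * [p_u*3.413164 + p_m*1.080870 + p_d*0.166668] = 1.385237

Answer: Price = V(0,0) = 1.3852


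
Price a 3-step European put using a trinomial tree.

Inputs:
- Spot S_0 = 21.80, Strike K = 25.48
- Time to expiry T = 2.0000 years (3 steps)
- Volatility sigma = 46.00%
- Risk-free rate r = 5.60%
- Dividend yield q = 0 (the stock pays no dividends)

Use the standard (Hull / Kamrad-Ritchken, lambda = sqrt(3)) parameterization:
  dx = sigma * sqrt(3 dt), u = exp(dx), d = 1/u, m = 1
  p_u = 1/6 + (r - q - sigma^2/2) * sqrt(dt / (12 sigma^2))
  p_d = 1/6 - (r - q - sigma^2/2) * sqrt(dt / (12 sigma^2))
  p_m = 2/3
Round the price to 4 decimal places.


dt = T/N = 0.666667; dx = sigma*sqrt(3*dt) = 0.650538
u = exp(dx) = 1.916572; d = 1/u = 0.521765
p_u = 0.141149, p_m = 0.666667, p_d = 0.192184
Discount per step: exp(-r*dt) = 0.963355
Stock lattice S(k, j) with j the centered position index:
  k=0: S(0,+0) = 21.8000
  k=1: S(1,-1) = 11.3745; S(1,+0) = 21.8000; S(1,+1) = 41.7813
  k=2: S(2,-2) = 5.9348; S(2,-1) = 11.3745; S(2,+0) = 21.8000; S(2,+1) = 41.7813; S(2,+2) = 80.0768
  k=3: S(3,-3) = 3.0966; S(3,-2) = 5.9348; S(3,-1) = 11.3745; S(3,+0) = 21.8000; S(3,+1) = 41.7813; S(3,+2) = 80.0768; S(3,+3) = 153.4730
Terminal payoffs V(N, j) = max(K - S_T, 0):
  V(3,-3) = 22.383429; V(3,-2) = 19.545199; V(3,-1) = 14.105526; V(3,+0) = 3.680000; V(3,+1) = 0.000000; V(3,+2) = 0.000000; V(3,+3) = 0.000000
Backward induction: V(k, j) = exp(-r*dt) * [p_u * V(k+1, j+1) + p_m * V(k+1, j) + p_d * V(k+1, j-1)]
  V(2,-2) = exp(-r*dt) * [p_u*14.105526 + p_m*19.545199 + p_d*22.383429] = 18.614769
  V(2,-1) = exp(-r*dt) * [p_u*3.680000 + p_m*14.105526 + p_d*19.545199] = 13.178106
  V(2,+0) = exp(-r*dt) * [p_u*0.000000 + p_m*3.680000 + p_d*14.105526] = 4.974948
  V(2,+1) = exp(-r*dt) * [p_u*0.000000 + p_m*0.000000 + p_d*3.680000] = 0.681320
  V(2,+2) = exp(-r*dt) * [p_u*0.000000 + p_m*0.000000 + p_d*0.000000] = 0.000000
  V(1,-1) = exp(-r*dt) * [p_u*4.974948 + p_m*13.178106 + p_d*18.614769] = 12.586305
  V(1,+0) = exp(-r*dt) * [p_u*0.681320 + p_m*4.974948 + p_d*13.178106] = 5.727551
  V(1,+1) = exp(-r*dt) * [p_u*0.000000 + p_m*0.681320 + p_d*4.974948] = 1.358638
  V(0,+0) = exp(-r*dt) * [p_u*1.358638 + p_m*5.727551 + p_d*12.586305] = 6.193433

Answer: Price = V(0,0) = 6.1934


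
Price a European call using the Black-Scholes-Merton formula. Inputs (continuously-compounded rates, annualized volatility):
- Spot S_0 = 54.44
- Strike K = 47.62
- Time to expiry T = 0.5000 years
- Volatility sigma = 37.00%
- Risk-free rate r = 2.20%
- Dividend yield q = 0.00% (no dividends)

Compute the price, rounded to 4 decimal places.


d1 = (ln(S/K) + (r - q + 0.5*sigma^2) * T) / (sigma * sqrt(T)) = 0.68444625
d2 = d1 - sigma * sqrt(T) = 0.42281674
exp(-rT) = 0.98906028; exp(-qT) = 1.00000000
C = S_0 * exp(-qT) * N(d1) - K * exp(-rT) * N(d2)
N(d1) = 0.75315329; N(d2) = 0.66378551
C = 54.4400 * 1.00000000 * 0.75315329 - 47.6200 * 0.98906028 * 0.66378551 = 9.7380

Answer: Price = 9.7380


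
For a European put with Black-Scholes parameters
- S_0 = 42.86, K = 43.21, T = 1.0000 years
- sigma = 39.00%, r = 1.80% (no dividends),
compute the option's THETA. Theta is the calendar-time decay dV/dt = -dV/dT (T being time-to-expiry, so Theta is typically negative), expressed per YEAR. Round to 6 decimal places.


Answer: Theta = -2.820883

Derivation:
d1 = 0.2203001028; d2 = -0.1696998972
phi(d1) = 0.3893780327; exp(-qT) = 1.0000000000; exp(-rT) = 0.9821610324
Theta = -S*exp(-qT)*phi(d1)*sigma/(2*sqrt(T)) + r*K*exp(-rT)*N(-d2) - q*S*exp(-qT)*N(-d1)
N(-d1) = 0.4128187200; N(-d2) = 0.5673769225; sqrt(T) = 1.0000000000
Term 1 = -42.8600 * 1.0000000000 * 0.3893780327 * 0.3900 / (2 * 1.0000000000) = -3.2543047839
Term 2 = 0.0180 * 43.2100 * 0.9821610324 * 0.5673769225 = 0.4334221859
Term 3 = 0 (no dividend yield, q = 0)
Theta = -3.2543047839 + (0.4334221859) + (0.0000000000) = -2.820883
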